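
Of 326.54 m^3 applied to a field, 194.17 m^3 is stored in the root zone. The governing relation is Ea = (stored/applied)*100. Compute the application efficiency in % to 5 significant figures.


Ea = (194.17/326.54)*100 = 59.463 %
Therefore the application efficiency = 59.463 %.


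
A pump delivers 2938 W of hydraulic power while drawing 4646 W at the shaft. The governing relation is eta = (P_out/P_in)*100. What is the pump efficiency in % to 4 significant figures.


eta = (2938 / 4646) * 100 = 63.24 %
Therefore the pump efficiency = 63.24 %.


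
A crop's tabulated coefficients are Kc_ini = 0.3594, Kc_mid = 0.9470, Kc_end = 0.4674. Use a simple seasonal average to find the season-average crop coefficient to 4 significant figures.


Approach: apply a simple seasonal average, Kc_avg = (Kc_ini + Kc_mid + Kc_end)/3.
Kc_avg = (0.3594 + 0.9470 + 0.4674)/3 = 0.5913
Therefore the season-average crop coefficient = 0.5913.


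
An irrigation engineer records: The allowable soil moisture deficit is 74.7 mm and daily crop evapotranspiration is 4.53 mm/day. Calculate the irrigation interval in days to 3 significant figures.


Approach: apply the irrigation interval relation, interval = SMD / ETc.
interval = 74.7 / 4.53 = 16.5 days
Therefore the irrigation interval = 16.5 days.


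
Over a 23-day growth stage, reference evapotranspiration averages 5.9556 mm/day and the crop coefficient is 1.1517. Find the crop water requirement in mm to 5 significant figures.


Approach: apply the crop water requirement relation, CWR = ET0 * Kc * days.
CWR = 5.9556 * 1.1517 * 23 = 157.76 mm
Therefore the crop water requirement = 157.76 mm.


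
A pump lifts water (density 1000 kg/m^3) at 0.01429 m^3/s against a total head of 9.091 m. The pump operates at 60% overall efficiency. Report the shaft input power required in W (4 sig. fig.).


Approach: apply hydraulic power then efficiency conversion, P = rho*g*Q*H; P_in = P/eta.
Step 1 — hydraulic power (P = rho*g*Q*H):
  P = 1000 * 9.81 * 0.01429 * 9.091 = 1274.42 W
Step 2 — input power: P_in = P/eta = 1274.42 / 0.6 = 2124 W
Therefore the shaft input power required = 2124 W.


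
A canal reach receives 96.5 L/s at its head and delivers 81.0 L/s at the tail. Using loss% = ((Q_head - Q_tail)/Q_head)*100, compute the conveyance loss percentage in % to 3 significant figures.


loss = ((96.5 - 81.0)/96.5)*100 = 16.1 %
Therefore the conveyance loss percentage = 16.1 %.


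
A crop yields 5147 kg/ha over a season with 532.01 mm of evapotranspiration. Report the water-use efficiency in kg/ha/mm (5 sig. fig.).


Approach: apply the water-use efficiency ratio, WUE = yield/ET.
WUE = 5147 / 532.01 = 9.6746 kg/ha/mm
Therefore the water-use efficiency = 9.6746 kg/ha/mm.


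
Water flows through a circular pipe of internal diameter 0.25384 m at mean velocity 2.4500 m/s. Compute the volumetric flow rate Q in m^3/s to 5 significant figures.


Approach: apply the continuity equation for pipe flow, Q = A * v with A = pi*(D/2)^2.
A = pi*(0.25384/2)^2 = 0.05060693 m^2
Q = 0.05060693 * 2.4500 = 0.12399 m^3/s
Therefore the volumetric flow rate Q = 0.12399 m^3/s.


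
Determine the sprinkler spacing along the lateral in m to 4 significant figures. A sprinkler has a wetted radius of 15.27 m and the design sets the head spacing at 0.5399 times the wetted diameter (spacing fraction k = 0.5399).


Approach: apply the sprinkler spacing rule (spacing as a fraction of wetted diameter), S = k*(2*R).
S = 0.5399 * (2 * 15.27) = 16.49 m
Therefore the sprinkler spacing along the lateral = 16.49 m.


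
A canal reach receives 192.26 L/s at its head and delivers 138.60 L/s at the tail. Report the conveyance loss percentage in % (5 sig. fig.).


Approach: apply the conveyance loss ratio, loss% = ((Q_head - Q_tail)/Q_head)*100.
loss = ((192.26 - 138.60)/192.26)*100 = 27.910 %
Therefore the conveyance loss percentage = 27.910 %.


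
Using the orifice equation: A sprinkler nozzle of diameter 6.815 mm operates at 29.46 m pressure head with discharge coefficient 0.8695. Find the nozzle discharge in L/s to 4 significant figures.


Approach: apply the orifice equation, Q = Cd*A*sqrt(2*g*h), A = pi*(d/2)^2.
A = pi*(6.815e-3/2)^2 = 3.64772e-05 m^2
Q = 0.8695 * 3.64772e-05 * sqrt(2*9.81*29.46) * 1000 = 0.7625 L/s
Therefore the nozzle discharge = 0.7625 L/s.


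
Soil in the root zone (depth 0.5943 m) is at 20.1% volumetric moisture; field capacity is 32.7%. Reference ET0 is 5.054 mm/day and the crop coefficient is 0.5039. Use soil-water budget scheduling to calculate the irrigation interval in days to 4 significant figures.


Approach: apply soil-water budget scheduling, SMD = (FC-theta)/100*depth*1000; ETc = ET0*Kc; interval = SMD/ETc.
Step 1 — soil moisture deficit:
  SMD = (32.7 - 20.1)/100 * 0.5943 * 1000 = 74.8818 mm
Step 2 — daily crop ET (ETc = ET0*Kc):
  ETc = 5.054 * 0.5039 = 2.54671 mm/day
Step 3 — irrigation interval (SMD/ETc):
  interval = 74.8818 / 2.54671 = 29.40 days
Therefore the irrigation interval = 29.40 days.


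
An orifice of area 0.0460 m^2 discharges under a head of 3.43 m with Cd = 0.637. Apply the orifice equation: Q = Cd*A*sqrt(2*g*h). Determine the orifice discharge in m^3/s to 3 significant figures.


Q = 0.637 * 0.0460 * sqrt(2*9.81*3.43) = 0.240 m^3/s
Therefore the orifice discharge = 0.240 m^3/s.


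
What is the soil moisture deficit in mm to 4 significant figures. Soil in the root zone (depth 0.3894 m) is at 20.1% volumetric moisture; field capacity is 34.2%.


Approach: apply the soil moisture deficit relation, SMD = (FC - theta)/100 * depth * 1000.
SMD = (34.2 - 20.1)/100 * 0.3894 * 1000 = 54.91 mm
Therefore the soil moisture deficit = 54.91 mm.


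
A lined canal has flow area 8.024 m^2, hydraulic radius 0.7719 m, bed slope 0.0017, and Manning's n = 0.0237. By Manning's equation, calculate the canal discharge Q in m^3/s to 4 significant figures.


Approach: apply Manning's equation, Q = (1/n)*A*R^(2/3)*S^(1/2).
Q = (1/0.0237) * 8.024 * 0.7719^(2/3) * 0.0017^(1/2) = 11.75 m^3/s
Therefore the canal discharge Q = 11.75 m^3/s.


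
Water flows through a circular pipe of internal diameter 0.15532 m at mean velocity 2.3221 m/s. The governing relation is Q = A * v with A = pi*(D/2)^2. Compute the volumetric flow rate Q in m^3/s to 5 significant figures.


A = pi*(0.15532/2)^2 = 0.01894718 m^2
Q = 0.01894718 * 2.3221 = 0.043997 m^3/s
Therefore the volumetric flow rate Q = 0.043997 m^3/s.


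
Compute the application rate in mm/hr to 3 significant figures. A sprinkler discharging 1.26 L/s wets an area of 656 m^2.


Approach: apply the application rate relation, rate = (Q/A)*3600.
rate = (1.26 / 656) * 3600 = 6.91 mm/hr
Therefore the application rate = 6.91 mm/hr.


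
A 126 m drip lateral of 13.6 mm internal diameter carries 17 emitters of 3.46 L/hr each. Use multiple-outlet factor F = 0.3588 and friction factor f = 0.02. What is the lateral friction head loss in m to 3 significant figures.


Approach: apply Darcy-Weisbach with the multiple-outlet F-factor, Q = n*q/(3600*1000) m^3/s; v = Q/A; hf = F*f*(L/D)*(v^2/(2g)).
Q = 17*3.46/(3600*1000) = 1.6339e-05 m^3/s
A = pi*(13.6e-3/2)^2 = 1.4527e-04 m^2, so v = Q/A = 0.11247 m/s
hf = 0.3588*0.02*(126/0.0136)*(0.11247^2/(2*9.81)) = 0.0429 m
Therefore the lateral friction head loss = 0.0429 m.


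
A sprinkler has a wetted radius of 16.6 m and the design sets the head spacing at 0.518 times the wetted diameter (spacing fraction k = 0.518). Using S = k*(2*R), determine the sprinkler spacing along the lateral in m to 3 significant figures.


S = 0.518 * (2 * 16.6) = 17.2 m
Therefore the sprinkler spacing along the lateral = 17.2 m.


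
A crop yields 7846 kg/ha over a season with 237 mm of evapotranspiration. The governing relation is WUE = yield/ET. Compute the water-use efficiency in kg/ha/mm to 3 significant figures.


WUE = 7846 / 237 = 33.1 kg/ha/mm
Therefore the water-use efficiency = 33.1 kg/ha/mm.


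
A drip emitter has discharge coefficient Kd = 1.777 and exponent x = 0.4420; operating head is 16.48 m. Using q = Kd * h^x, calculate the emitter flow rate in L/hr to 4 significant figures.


q = 1.777 * 16.48^0.4420 = 6.132 L/hr
Therefore the emitter flow rate = 6.132 L/hr.


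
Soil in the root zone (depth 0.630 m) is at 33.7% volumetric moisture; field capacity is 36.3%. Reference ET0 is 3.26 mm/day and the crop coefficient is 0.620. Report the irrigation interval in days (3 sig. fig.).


Approach: apply soil-water budget scheduling, SMD = (FC-theta)/100*depth*1000; ETc = ET0*Kc; interval = SMD/ETc.
Step 1 — soil moisture deficit:
  SMD = (36.3 - 33.7)/100 * 0.630 * 1000 = 16.380 mm
Step 2 — daily crop ET (ETc = ET0*Kc):
  ETc = 3.26 * 0.620 = 2.0212 mm/day
Step 3 — irrigation interval (SMD/ETc):
  interval = 16.380 / 2.0212 = 8.10 days
Therefore the irrigation interval = 8.10 days.


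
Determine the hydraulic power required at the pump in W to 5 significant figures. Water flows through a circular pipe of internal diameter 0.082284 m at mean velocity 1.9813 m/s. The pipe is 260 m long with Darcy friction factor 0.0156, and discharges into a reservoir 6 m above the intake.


Approach: apply continuity + Darcy-Weisbach + hydraulic power, Q = A*v; hf = f*(L/D)*(v^2/(2g)); H = static + hf; P = rho*g*Q*H.
Step 1 — flow rate (continuity, Q = A*v):
  A = pi*(0.082284/2)^2 = 0.005317661 m^2
  Q = 0.005317661 * 1.9813 = 0.01053588 m^3/s
Step 2 — friction head loss (Darcy-Weisbach):
  hf = 0.0156 * (260/0.082284) * (1.9813^2 / (2*9.81))
  hf = 9.862432 m
Step 3 — total head: H = 6 + 9.862432 = 15.86243 m
Step 4 — hydraulic power (P = rho*g*Q*H):
  P = 1000 * 9.81 * 0.01053588 * 15.86243 = 1639.5 W
Therefore the hydraulic power required at the pump = 1639.5 W.


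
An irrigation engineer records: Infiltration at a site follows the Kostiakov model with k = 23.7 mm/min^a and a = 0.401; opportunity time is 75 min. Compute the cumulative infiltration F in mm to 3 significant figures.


Approach: apply the Kostiakov infiltration equation, F = k*t^a.
F = 23.7 * 75^0.401 = 134 mm
Therefore the cumulative infiltration F = 134 mm.


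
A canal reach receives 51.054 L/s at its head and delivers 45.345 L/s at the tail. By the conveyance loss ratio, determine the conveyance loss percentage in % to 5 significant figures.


Approach: apply the conveyance loss ratio, loss% = ((Q_head - Q_tail)/Q_head)*100.
loss = ((51.054 - 45.345)/51.054)*100 = 11.182 %
Therefore the conveyance loss percentage = 11.182 %.


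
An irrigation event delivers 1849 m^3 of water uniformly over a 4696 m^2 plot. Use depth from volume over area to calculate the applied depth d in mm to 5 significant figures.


Approach: apply depth from volume over area, d = (V/A)*1000.
d = (1849 / 4696) * 1000 = 393.74 mm
Therefore the applied depth d = 393.74 mm.


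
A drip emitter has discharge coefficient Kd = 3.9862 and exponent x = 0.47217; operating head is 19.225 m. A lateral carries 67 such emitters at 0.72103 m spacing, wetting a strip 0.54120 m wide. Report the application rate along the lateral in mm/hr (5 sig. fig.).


Approach: apply the emitter equation with a lateral mass balance, q = Kd*h^x; Q = n*q; rate = Q/(n*spacing*width).
Step 1 — single emitter flow (q = Kd*h^x):
  q = 3.9862 * 19.225^0.47217 = 16.09764 L/hr
Step 2 — total lateral flow: Q = 67 * 16.09764 = 1078.542 L/hr
Step 3 — wetted area: A = 67 * 0.72103 * 0.54120 = 26.14484 m^2
Step 4 — application rate: Q/A = 1078.542/26.14484 = 41.253 mm/hr
Therefore the application rate along the lateral = 41.253 mm/hr.


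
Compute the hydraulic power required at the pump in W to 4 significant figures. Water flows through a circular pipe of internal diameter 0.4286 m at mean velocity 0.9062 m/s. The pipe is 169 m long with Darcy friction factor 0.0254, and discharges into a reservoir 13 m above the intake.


Approach: apply continuity + Darcy-Weisbach + hydraulic power, Q = A*v; hf = f*(L/D)*(v^2/(2g)); H = static + hf; P = rho*g*Q*H.
Step 1 — flow rate (continuity, Q = A*v):
  A = pi*(0.4286/2)^2 = 0.144276 m^2
  Q = 0.144276 * 0.9062 = 0.130743 m^3/s
Step 2 — friction head loss (Darcy-Weisbach):
  hf = 0.0254 * (169/0.4286) * (0.9062^2 / (2*9.81))
  hf = 0.419196 m
Step 3 — total head: H = 13 + 0.419196 = 13.4192 m
Step 4 — hydraulic power (P = rho*g*Q*H):
  P = 1000 * 9.81 * 0.130743 * 13.4192 = 17210 W
Therefore the hydraulic power required at the pump = 17210 W.


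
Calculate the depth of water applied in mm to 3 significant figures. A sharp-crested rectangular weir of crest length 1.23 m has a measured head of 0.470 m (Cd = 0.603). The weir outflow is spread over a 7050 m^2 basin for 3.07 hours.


Approach: apply the rectangular weir equation with a volume-to-depth conversion, Q = (2/3)*Cd*L*sqrt(2g)*H^1.5; d = Q*t/A * 1000.
Step 1 — weir discharge:
  Q = (2/3)*0.603*1.23*sqrt(2*9.81)*0.470^1.5 = 0.70571 m^3/s
Step 2 — volume: V = 0.70571 * 3.07*3600 = 7799.5 m^3
Step 3 — depth: d = V/A * 1000 = 7799.5/7050 * 1000 = 1110 mm
Therefore the depth of water applied = 1110 mm.


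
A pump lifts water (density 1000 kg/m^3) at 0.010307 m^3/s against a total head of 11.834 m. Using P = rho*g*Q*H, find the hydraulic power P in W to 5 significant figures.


P = 1000 * 9.81 * 0.010307 * 11.834 = 1196.6 W
Therefore the hydraulic power P = 1196.6 W.


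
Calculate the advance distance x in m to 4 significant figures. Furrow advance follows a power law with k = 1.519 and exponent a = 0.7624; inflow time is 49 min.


Approach: apply the power-law advance function, x = k*t^a.
x = 1.519 * 49^0.7624 = 29.52 m
Therefore the advance distance x = 29.52 m.


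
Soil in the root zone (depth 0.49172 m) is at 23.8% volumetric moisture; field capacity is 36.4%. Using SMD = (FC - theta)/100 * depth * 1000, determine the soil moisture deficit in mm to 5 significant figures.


SMD = (36.4 - 23.8)/100 * 0.49172 * 1000 = 61.957 mm
Therefore the soil moisture deficit = 61.957 mm.


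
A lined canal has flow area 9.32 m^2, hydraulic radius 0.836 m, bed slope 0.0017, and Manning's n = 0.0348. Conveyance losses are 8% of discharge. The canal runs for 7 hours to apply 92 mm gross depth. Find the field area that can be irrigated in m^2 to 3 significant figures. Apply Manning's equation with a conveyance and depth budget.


Approach: apply Manning's equation with a conveyance and depth budget, Q = (1/n)*A*R^(2/3)*S^(1/2); Q_field = Q*(1-loss); Area = Q_field*t/(d/1000).
Step 1 — canal discharge (Manning's equation):
  Q = (1/0.0348) * 9.32 * 0.836^(2/3) * 0.0017^(1/2) = 9.7994 m^3/s
Step 2 — delivered flow: Q_field = 9.7994*(1 - 8/100) = 9.0154 m^3/s
Step 3 — volume delivered: V = 9.0154 * 7*3600 = 227190 m^3
Step 4 — area served: A = V / (depth/1000) = 227190 / 0.092 = 2470000 m^2
Therefore the field area that can be irrigated = 2470000 m^2.


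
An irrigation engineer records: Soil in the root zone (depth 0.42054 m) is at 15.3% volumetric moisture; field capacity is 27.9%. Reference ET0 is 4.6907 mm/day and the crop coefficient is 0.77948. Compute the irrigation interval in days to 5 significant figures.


Approach: apply soil-water budget scheduling, SMD = (FC-theta)/100*depth*1000; ETc = ET0*Kc; interval = SMD/ETc.
Step 1 — soil moisture deficit:
  SMD = (27.9 - 15.3)/100 * 0.42054 * 1000 = 52.98804 mm
Step 2 — daily crop ET (ETc = ET0*Kc):
  ETc = 4.6907 * 0.77948 = 3.656307 mm/day
Step 3 — irrigation interval (SMD/ETc):
  interval = 52.98804 / 3.656307 = 14.492 days
Therefore the irrigation interval = 14.492 days.


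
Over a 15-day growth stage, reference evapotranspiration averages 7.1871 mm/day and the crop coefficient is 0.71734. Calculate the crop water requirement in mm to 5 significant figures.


Approach: apply the crop water requirement relation, CWR = ET0 * Kc * days.
CWR = 7.1871 * 0.71734 * 15 = 77.334 mm
Therefore the crop water requirement = 77.334 mm.


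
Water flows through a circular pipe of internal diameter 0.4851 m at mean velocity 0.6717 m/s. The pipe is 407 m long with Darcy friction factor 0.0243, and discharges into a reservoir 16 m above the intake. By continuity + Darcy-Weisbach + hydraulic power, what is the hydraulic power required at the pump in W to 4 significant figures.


Approach: apply continuity + Darcy-Weisbach + hydraulic power, Q = A*v; hf = f*(L/D)*(v^2/(2g)); H = static + hf; P = rho*g*Q*H.
Step 1 — flow rate (continuity, Q = A*v):
  A = pi*(0.4851/2)^2 = 0.184821 m^2
  Q = 0.184821 * 0.6717 = 0.124145 m^3/s
Step 2 — friction head loss (Darcy-Weisbach):
  hf = 0.0243 * (407/0.4851) * (0.6717^2 / (2*9.81))
  hf = 0.468836 m
Step 3 — total head: H = 16 + 0.468836 = 16.4688 m
Step 4 — hydraulic power (P = rho*g*Q*H):
  P = 1000 * 9.81 * 0.124145 * 16.4688 = 20060 W
Therefore the hydraulic power required at the pump = 20060 W.


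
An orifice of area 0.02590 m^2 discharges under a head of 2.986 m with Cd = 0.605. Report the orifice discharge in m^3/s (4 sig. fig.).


Approach: apply the orifice equation, Q = Cd*A*sqrt(2*g*h).
Q = 0.605 * 0.02590 * sqrt(2*9.81*2.986) = 0.1199 m^3/s
Therefore the orifice discharge = 0.1199 m^3/s.


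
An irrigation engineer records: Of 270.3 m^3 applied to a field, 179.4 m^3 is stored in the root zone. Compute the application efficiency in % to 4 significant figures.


Approach: apply the application efficiency ratio, Ea = (stored/applied)*100.
Ea = (179.4/270.3)*100 = 66.37 %
Therefore the application efficiency = 66.37 %.


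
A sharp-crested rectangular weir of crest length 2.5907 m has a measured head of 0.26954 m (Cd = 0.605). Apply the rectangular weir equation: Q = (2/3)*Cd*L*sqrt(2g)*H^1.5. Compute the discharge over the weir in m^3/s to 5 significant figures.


Q = (2/3)*0.605*2.5907*sqrt(2*9.81)*0.26954^1.5 = 0.64769 m^3/s
Therefore the discharge over the weir = 0.64769 m^3/s.


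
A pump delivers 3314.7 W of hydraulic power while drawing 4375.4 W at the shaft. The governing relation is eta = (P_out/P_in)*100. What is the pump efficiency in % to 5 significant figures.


eta = (3314.7 / 4375.4) * 100 = 75.758 %
Therefore the pump efficiency = 75.758 %.


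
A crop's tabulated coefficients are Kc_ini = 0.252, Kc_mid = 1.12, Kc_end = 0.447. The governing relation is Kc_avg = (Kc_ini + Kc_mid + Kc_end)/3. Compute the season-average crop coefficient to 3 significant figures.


Kc_avg = (0.252 + 1.12 + 0.447)/3 = 0.606
Therefore the season-average crop coefficient = 0.606.


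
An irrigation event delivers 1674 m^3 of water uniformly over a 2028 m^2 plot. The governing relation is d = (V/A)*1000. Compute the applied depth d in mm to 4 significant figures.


d = (1674 / 2028) * 1000 = 825.4 mm
Therefore the applied depth d = 825.4 mm.


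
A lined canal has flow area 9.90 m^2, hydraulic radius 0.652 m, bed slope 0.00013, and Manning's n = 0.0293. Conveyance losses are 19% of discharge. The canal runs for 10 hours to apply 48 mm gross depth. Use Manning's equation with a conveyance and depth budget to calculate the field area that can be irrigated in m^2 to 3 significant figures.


Approach: apply Manning's equation with a conveyance and depth budget, Q = (1/n)*A*R^(2/3)*S^(1/2); Q_field = Q*(1-loss); Area = Q_field*t/(d/1000).
Step 1 — canal discharge (Manning's equation):
  Q = (1/0.0293) * 9.90 * 0.652^(2/3) * 0.00013^(1/2) = 2.8967 m^3/s
Step 2 — delivered flow: Q_field = 2.8967*(1 - 19/100) = 2.3463 m^3/s
Step 3 — volume delivered: V = 2.3463 * 10*3600 = 84468 m^3
Step 4 — area served: A = V / (depth/1000) = 84468 / 0.048 = 1760000 m^2
Therefore the field area that can be irrigated = 1760000 m^2.


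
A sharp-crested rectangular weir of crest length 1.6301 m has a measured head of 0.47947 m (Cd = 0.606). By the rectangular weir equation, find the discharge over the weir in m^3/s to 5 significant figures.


Approach: apply the rectangular weir equation, Q = (2/3)*Cd*L*sqrt(2g)*H^1.5.
Q = (2/3)*0.606*1.6301*sqrt(2*9.81)*0.47947^1.5 = 0.96847 m^3/s
Therefore the discharge over the weir = 0.96847 m^3/s.


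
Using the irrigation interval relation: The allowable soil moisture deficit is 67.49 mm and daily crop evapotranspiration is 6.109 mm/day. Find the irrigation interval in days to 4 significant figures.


Approach: apply the irrigation interval relation, interval = SMD / ETc.
interval = 67.49 / 6.109 = 11.05 days
Therefore the irrigation interval = 11.05 days.


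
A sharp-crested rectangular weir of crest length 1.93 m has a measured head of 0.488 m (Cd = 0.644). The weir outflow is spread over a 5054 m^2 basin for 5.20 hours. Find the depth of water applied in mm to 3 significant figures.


Approach: apply the rectangular weir equation with a volume-to-depth conversion, Q = (2/3)*Cd*L*sqrt(2g)*H^1.5; d = Q*t/A * 1000.
Step 1 — weir discharge:
  Q = (2/3)*0.644*1.93*sqrt(2*9.81)*0.488^1.5 = 1.2512 m^3/s
Step 2 — volume: V = 1.2512 * 5.20*3600 = 23423 m^3
Step 3 — depth: d = V/A * 1000 = 23423/5054 * 1000 = 4630 mm
Therefore the depth of water applied = 4630 mm.


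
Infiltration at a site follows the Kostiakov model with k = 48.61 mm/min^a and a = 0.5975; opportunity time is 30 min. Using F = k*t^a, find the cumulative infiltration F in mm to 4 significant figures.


F = 48.61 * 30^0.5975 = 370.9 mm
Therefore the cumulative infiltration F = 370.9 mm.


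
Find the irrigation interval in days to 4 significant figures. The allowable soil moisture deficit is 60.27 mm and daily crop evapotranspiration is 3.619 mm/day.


Approach: apply the irrigation interval relation, interval = SMD / ETc.
interval = 60.27 / 3.619 = 16.65 days
Therefore the irrigation interval = 16.65 days.


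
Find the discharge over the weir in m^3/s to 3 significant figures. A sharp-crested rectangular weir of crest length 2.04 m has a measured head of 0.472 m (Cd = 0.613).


Approach: apply the rectangular weir equation, Q = (2/3)*Cd*L*sqrt(2g)*H^1.5.
Q = (2/3)*0.613*2.04*sqrt(2*9.81)*0.472^1.5 = 1.20 m^3/s
Therefore the discharge over the weir = 1.20 m^3/s.


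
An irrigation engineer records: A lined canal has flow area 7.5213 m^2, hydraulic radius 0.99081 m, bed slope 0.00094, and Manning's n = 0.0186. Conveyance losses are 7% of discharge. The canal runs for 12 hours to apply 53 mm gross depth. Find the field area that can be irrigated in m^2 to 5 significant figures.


Approach: apply Manning's equation with a conveyance and depth budget, Q = (1/n)*A*R^(2/3)*S^(1/2); Q_field = Q*(1-loss); Area = Q_field*t/(d/1000).
Step 1 — canal discharge (Manning's equation):
  Q = (1/0.0186) * 7.5213 * 0.99081^(2/3) * 0.00094^(1/2) = 12.32171 m^3/s
Step 2 — delivered flow: Q_field = 12.32171*(1 - 7/100) = 11.45919 m^3/s
Step 3 — volume delivered: V = 11.45919 * 12*3600 = 495036.8 m^3
Step 4 — area served: A = V / (depth/1000) = 495036.8 / 0.053 = 9340300 m^2
Therefore the field area that can be irrigated = 9340300 m^2.


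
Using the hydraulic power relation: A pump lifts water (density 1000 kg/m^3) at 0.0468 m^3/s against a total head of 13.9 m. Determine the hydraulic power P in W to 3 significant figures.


Approach: apply the hydraulic power relation, P = rho*g*Q*H.
P = 1000 * 9.81 * 0.0468 * 13.9 = 6380 W
Therefore the hydraulic power P = 6380 W.


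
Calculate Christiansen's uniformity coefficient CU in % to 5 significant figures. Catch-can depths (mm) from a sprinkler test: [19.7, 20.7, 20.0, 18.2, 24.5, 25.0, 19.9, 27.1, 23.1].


Approach: apply Christiansen's uniformity coefficient, CU = (1 - mean_abs_deviation/mean)*100.
mean = 22.02222 mm
mean |d_i - mean| = 2.580247 mm
CU = (1 - 2.580247/22.02222)*100 = 88.283 %
Therefore Christiansen's uniformity coefficient CU = 88.283 %.


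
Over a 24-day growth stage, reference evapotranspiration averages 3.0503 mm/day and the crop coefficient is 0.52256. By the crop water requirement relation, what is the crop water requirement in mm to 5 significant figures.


Approach: apply the crop water requirement relation, CWR = ET0 * Kc * days.
CWR = 3.0503 * 0.52256 * 24 = 38.255 mm
Therefore the crop water requirement = 38.255 mm.


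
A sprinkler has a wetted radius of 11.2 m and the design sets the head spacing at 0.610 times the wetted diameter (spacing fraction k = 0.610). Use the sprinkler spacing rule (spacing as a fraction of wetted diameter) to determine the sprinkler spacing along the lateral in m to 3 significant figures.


Approach: apply the sprinkler spacing rule (spacing as a fraction of wetted diameter), S = k*(2*R).
S = 0.610 * (2 * 11.2) = 13.7 m
Therefore the sprinkler spacing along the lateral = 13.7 m.


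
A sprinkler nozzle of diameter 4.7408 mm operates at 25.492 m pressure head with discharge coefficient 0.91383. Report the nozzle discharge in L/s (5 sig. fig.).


Approach: apply the orifice equation, Q = Cd*A*sqrt(2*g*h), A = pi*(d/2)^2.
A = pi*(4.7408e-3/2)^2 = 1.765197e-05 m^2
Q = 0.91383 * 1.765197e-05 * sqrt(2*9.81*25.492) * 1000 = 0.36075 L/s
Therefore the nozzle discharge = 0.36075 L/s.


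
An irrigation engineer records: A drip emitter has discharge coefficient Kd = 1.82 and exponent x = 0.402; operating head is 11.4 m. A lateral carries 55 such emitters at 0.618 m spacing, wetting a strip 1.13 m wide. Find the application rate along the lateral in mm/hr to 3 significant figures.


Approach: apply the emitter equation with a lateral mass balance, q = Kd*h^x; Q = n*q; rate = Q/(n*spacing*width).
Step 1 — single emitter flow (q = Kd*h^x):
  q = 1.82 * 11.4^0.402 = 4.8411 L/hr
Step 2 — total lateral flow: Q = 55 * 4.8411 = 266.26 L/hr
Step 3 — wetted area: A = 55 * 0.618 * 1.13 = 38.409 m^2
Step 4 — application rate: Q/A = 266.26/38.409 = 6.93 mm/hr
Therefore the application rate along the lateral = 6.93 mm/hr.


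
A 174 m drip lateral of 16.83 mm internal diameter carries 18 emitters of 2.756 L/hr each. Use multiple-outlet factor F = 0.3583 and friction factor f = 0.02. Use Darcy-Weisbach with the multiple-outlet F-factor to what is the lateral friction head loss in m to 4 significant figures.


Approach: apply Darcy-Weisbach with the multiple-outlet F-factor, Q = n*q/(3600*1000) m^3/s; v = Q/A; hf = F*f*(L/D)*(v^2/(2g)).
Q = 18*2.756/(3600*1000) = 1.37800e-05 m^3/s
A = pi*(16.83e-3/2)^2 = 2.22463e-04 m^2, so v = Q/A = 0.0619428 m/s
hf = 0.3583*0.02*(174/0.01683)*(0.0619428^2/(2*9.81)) = 0.01449 m
Therefore the lateral friction head loss = 0.01449 m.


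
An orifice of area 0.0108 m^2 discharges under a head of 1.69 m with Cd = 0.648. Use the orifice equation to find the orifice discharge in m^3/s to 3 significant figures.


Approach: apply the orifice equation, Q = Cd*A*sqrt(2*g*h).
Q = 0.648 * 0.0108 * sqrt(2*9.81*1.69) = 0.0403 m^3/s
Therefore the orifice discharge = 0.0403 m^3/s.


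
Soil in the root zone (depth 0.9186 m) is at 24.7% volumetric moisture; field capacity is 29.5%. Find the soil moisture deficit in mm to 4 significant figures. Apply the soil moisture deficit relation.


Approach: apply the soil moisture deficit relation, SMD = (FC - theta)/100 * depth * 1000.
SMD = (29.5 - 24.7)/100 * 0.9186 * 1000 = 44.09 mm
Therefore the soil moisture deficit = 44.09 mm.


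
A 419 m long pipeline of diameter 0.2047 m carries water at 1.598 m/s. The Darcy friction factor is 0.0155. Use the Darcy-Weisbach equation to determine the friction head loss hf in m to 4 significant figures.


Approach: apply the Darcy-Weisbach equation, hf = f*(L/D)*(v^2/(2g)).
hf = 0.0155 * (419/0.2047) * (1.598^2 / (2*9.81))
hf = 4.129 m
Therefore the friction head loss hf = 4.129 m.


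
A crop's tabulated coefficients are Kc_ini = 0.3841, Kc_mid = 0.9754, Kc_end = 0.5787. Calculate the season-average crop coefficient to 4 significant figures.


Approach: apply a simple seasonal average, Kc_avg = (Kc_ini + Kc_mid + Kc_end)/3.
Kc_avg = (0.3841 + 0.9754 + 0.5787)/3 = 0.6461
Therefore the season-average crop coefficient = 0.6461.


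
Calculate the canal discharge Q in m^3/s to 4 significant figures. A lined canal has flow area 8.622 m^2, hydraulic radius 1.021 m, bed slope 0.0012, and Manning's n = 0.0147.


Approach: apply Manning's equation, Q = (1/n)*A*R^(2/3)*S^(1/2).
Q = (1/0.0147) * 8.622 * 1.021^(2/3) * 0.0012^(1/2) = 20.60 m^3/s
Therefore the canal discharge Q = 20.60 m^3/s.


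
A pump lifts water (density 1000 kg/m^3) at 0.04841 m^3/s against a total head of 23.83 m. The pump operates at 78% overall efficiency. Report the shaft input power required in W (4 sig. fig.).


Approach: apply hydraulic power then efficiency conversion, P = rho*g*Q*H; P_in = P/eta.
Step 1 — hydraulic power (P = rho*g*Q*H):
  P = 1000 * 9.81 * 0.04841 * 23.83 = 11316.9 W
Step 2 — input power: P_in = P/eta = 11316.9 / 0.78 = 14510 W
Therefore the shaft input power required = 14510 W.


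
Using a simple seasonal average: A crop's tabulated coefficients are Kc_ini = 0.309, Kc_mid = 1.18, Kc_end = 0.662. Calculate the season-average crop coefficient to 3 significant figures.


Approach: apply a simple seasonal average, Kc_avg = (Kc_ini + Kc_mid + Kc_end)/3.
Kc_avg = (0.309 + 1.18 + 0.662)/3 = 0.717
Therefore the season-average crop coefficient = 0.717.


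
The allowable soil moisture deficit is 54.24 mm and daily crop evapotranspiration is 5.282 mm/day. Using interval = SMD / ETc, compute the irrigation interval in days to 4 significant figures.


interval = 54.24 / 5.282 = 10.27 days
Therefore the irrigation interval = 10.27 days.


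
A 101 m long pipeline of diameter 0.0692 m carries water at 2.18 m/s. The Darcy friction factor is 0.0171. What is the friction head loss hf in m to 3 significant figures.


Approach: apply the Darcy-Weisbach equation, hf = f*(L/D)*(v^2/(2g)).
hf = 0.0171 * (101/0.0692) * (2.18^2 / (2*9.81))
hf = 6.05 m
Therefore the friction head loss hf = 6.05 m.


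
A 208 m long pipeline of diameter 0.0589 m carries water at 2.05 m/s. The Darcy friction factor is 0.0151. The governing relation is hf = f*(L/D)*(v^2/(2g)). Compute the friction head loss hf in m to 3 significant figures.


hf = 0.0151 * (208/0.0589) * (2.05^2 / (2*9.81))
hf = 11.4 m
Therefore the friction head loss hf = 11.4 m.


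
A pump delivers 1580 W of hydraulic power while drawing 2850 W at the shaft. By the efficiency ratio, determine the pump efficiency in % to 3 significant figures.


Approach: apply the efficiency ratio, eta = (P_out/P_in)*100.
eta = (1580 / 2850) * 100 = 55.4 %
Therefore the pump efficiency = 55.4 %.


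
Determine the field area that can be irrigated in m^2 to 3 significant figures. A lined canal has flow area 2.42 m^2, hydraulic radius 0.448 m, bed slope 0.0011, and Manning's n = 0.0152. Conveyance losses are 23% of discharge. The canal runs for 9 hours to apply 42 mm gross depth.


Approach: apply Manning's equation with a conveyance and depth budget, Q = (1/n)*A*R^(2/3)*S^(1/2); Q_field = Q*(1-loss); Area = Q_field*t/(d/1000).
Step 1 — canal discharge (Manning's equation):
  Q = (1/0.0152) * 2.42 * 0.448^(2/3) * 0.0011^(1/2) = 3.0916 m^3/s
Step 2 — delivered flow: Q_field = 3.0916*(1 - 23/100) = 2.3806 m^3/s
Step 3 — volume delivered: V = 2.3806 * 9*3600 = 77130 m^3
Step 4 — area served: A = V / (depth/1000) = 77130 / 0.042 = 1840000 m^2
Therefore the field area that can be irrigated = 1840000 m^2.


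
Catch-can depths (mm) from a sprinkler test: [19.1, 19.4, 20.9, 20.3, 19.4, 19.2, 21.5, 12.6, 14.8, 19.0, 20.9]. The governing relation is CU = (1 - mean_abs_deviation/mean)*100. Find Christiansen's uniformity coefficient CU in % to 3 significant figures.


mean = 18.827 mm
mean |d_i - mean| = 1.8645 mm
CU = (1 - 1.8645/18.827)*100 = 90.1 %
Therefore Christiansen's uniformity coefficient CU = 90.1 %.


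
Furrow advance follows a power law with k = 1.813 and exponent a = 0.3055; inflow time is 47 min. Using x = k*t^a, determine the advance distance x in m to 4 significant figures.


x = 1.813 * 47^0.3055 = 5.878 m
Therefore the advance distance x = 5.878 m.


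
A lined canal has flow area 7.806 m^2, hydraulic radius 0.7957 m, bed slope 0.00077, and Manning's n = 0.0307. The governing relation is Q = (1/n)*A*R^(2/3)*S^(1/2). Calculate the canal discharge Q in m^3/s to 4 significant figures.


Q = (1/0.0307) * 7.806 * 0.7957^(2/3) * 0.00077^(1/2) = 6.059 m^3/s
Therefore the canal discharge Q = 6.059 m^3/s.


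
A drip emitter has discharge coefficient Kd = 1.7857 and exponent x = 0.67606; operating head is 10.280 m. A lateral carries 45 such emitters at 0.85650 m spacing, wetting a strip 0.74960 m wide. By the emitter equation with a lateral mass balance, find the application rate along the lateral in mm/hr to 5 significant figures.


Approach: apply the emitter equation with a lateral mass balance, q = Kd*h^x; Q = n*q; rate = Q/(n*spacing*width).
Step 1 — single emitter flow (q = Kd*h^x):
  q = 1.7857 * 10.280^0.67606 = 8.629320 L/hr
Step 2 — total lateral flow: Q = 45 * 8.629320 = 388.3194 L/hr
Step 3 — wetted area: A = 45 * 0.85650 * 0.74960 = 28.89146 m^2
Step 4 — application rate: Q/A = 388.3194/28.89146 = 13.441 mm/hr
Therefore the application rate along the lateral = 13.441 mm/hr.


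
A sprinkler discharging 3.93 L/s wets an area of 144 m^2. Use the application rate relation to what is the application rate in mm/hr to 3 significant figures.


Approach: apply the application rate relation, rate = (Q/A)*3600.
rate = (3.93 / 144) * 3600 = 98.3 mm/hr
Therefore the application rate = 98.3 mm/hr.


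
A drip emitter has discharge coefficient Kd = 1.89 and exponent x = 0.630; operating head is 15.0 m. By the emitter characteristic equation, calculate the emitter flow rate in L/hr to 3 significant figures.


Approach: apply the emitter characteristic equation, q = Kd * h^x.
q = 1.89 * 15.0^0.630 = 10.4 L/hr
Therefore the emitter flow rate = 10.4 L/hr.


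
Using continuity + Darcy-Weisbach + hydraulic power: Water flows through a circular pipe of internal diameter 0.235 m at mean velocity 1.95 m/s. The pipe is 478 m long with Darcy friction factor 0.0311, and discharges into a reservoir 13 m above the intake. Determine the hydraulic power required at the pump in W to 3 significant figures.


Approach: apply continuity + Darcy-Weisbach + hydraulic power, Q = A*v; hf = f*(L/D)*(v^2/(2g)); H = static + hf; P = rho*g*Q*H.
Step 1 — flow rate (continuity, Q = A*v):
  A = pi*(0.235/2)^2 = 0.043374 m^2
  Q = 0.043374 * 1.95 = 0.084579 m^3/s
Step 2 — friction head loss (Darcy-Weisbach):
  hf = 0.0311 * (478/0.235) * (1.95^2 / (2*9.81))
  hf = 12.260 m
Step 3 — total head: H = 13 + 12.260 = 25.260 m
Step 4 — hydraulic power (P = rho*g*Q*H):
  P = 1000 * 9.81 * 0.084579 * 25.260 = 21000 W
Therefore the hydraulic power required at the pump = 21000 W.


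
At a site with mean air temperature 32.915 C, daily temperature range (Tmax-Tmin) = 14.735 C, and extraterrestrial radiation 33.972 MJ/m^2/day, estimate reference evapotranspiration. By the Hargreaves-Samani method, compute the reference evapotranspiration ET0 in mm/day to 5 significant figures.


Approach: apply the Hargreaves-Samani method, ET0 = 0.0023*(Tmean+17.8)*sqrt(Tmax-Tmin)*0.408*Ra.
ET0 = 0.0023*(32.915+17.8)*sqrt(14.735)*0.408*33.972 = 6.2061 mm/day
Therefore the reference evapotranspiration ET0 = 6.2061 mm/day.


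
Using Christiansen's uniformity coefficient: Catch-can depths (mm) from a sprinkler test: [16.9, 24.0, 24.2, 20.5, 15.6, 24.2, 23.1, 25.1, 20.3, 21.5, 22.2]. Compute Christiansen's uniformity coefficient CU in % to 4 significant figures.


Approach: apply Christiansen's uniformity coefficient, CU = (1 - mean_abs_deviation/mean)*100.
mean = 21.6000 mm
mean |d_i - mean| = 2.40000 mm
CU = (1 - 2.40000/21.6000)*100 = 88.89 %
Therefore Christiansen's uniformity coefficient CU = 88.89 %.


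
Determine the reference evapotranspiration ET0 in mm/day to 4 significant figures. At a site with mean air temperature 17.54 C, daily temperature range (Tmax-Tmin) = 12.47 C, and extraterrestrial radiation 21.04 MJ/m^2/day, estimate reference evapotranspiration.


Approach: apply the Hargreaves-Samani method, ET0 = 0.0023*(Tmean+17.8)*sqrt(Tmax-Tmin)*0.408*Ra.
ET0 = 0.0023*(17.54+17.8)*sqrt(12.47)*0.408*21.04 = 2.464 mm/day
Therefore the reference evapotranspiration ET0 = 2.464 mm/day.


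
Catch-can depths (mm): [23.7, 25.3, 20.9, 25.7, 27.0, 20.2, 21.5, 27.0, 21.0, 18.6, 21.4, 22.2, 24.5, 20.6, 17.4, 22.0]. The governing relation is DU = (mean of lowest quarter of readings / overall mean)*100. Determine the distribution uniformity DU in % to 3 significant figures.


sorted lowest 4 of 16: [17.4, 18.6, 20.2, 20.6] -> mean = 19.200 mm
overall mean = 22.438 mm
DU = (19.200/22.438)*100 = 85.6 %
Therefore the distribution uniformity DU = 85.6 %.


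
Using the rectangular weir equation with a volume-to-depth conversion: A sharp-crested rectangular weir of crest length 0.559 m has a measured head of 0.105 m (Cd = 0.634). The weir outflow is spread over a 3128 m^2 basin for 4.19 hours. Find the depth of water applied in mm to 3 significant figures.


Approach: apply the rectangular weir equation with a volume-to-depth conversion, Q = (2/3)*Cd*L*sqrt(2g)*H^1.5; d = Q*t/A * 1000.
Step 1 — weir discharge:
  Q = (2/3)*0.634*0.559*sqrt(2*9.81)*0.105^1.5 = 0.035608 m^3/s
Step 2 — volume: V = 0.035608 * 4.19*3600 = 537.11 m^3
Step 3 — depth: d = V/A * 1000 = 537.11/3128 * 1000 = 172 mm
Therefore the depth of water applied = 172 mm.


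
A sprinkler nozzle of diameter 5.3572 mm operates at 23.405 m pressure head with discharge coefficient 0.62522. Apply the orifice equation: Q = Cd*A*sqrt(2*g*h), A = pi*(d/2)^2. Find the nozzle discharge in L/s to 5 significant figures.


A = pi*(5.3572e-3/2)^2 = 2.254061e-05 m^2
Q = 0.62522 * 2.254061e-05 * sqrt(2*9.81*23.405) * 1000 = 0.30200 L/s
Therefore the nozzle discharge = 0.30200 L/s.


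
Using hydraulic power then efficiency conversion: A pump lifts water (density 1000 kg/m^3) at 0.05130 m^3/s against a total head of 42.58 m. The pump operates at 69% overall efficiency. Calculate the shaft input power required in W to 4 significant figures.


Approach: apply hydraulic power then efficiency conversion, P = rho*g*Q*H; P_in = P/eta.
Step 1 — hydraulic power (P = rho*g*Q*H):
  P = 1000 * 9.81 * 0.05130 * 42.58 = 21428.5 W
Step 2 — input power: P_in = P/eta = 21428.5 / 0.69 = 31060 W
Therefore the shaft input power required = 31060 W.


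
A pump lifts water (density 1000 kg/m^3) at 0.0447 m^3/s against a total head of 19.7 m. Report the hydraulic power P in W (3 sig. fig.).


Approach: apply the hydraulic power relation, P = rho*g*Q*H.
P = 1000 * 9.81 * 0.0447 * 19.7 = 8640 W
Therefore the hydraulic power P = 8640 W.


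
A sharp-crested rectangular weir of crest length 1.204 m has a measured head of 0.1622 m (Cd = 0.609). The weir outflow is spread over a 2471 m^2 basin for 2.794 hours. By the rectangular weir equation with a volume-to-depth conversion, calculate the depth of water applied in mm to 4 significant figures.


Approach: apply the rectangular weir equation with a volume-to-depth conversion, Q = (2/3)*Cd*L*sqrt(2g)*H^1.5; d = Q*t/A * 1000.
Step 1 — weir discharge:
  Q = (2/3)*0.609*1.204*sqrt(2*9.81)*0.1622^1.5 = 0.141442 m^3/s
Step 2 — volume: V = 0.141442 * 2.794*3600 = 1422.68 m^3
Step 3 — depth: d = V/A * 1000 = 1422.68/2471 * 1000 = 575.8 mm
Therefore the depth of water applied = 575.8 mm.


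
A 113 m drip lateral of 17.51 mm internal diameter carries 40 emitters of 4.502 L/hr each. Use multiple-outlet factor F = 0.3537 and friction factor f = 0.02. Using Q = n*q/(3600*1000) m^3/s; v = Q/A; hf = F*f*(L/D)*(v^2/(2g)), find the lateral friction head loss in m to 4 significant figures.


Q = 40*4.502/(3600*1000) = 5.00222e-05 m^3/s
A = pi*(17.51e-3/2)^2 = 2.40803e-04 m^2, so v = Q/A = 0.207731 m/s
hf = 0.3537*0.02*(113/0.01751)*(0.207731^2/(2*9.81)) = 0.1004 m
Therefore the lateral friction head loss = 0.1004 m.


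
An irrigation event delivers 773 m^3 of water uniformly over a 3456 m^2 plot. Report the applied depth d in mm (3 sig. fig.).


Approach: apply depth from volume over area, d = (V/A)*1000.
d = (773 / 3456) * 1000 = 224 mm
Therefore the applied depth d = 224 mm.
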